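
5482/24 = 228 + 5/12 =228.42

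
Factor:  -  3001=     -  3001^1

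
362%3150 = 362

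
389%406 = 389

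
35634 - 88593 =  - 52959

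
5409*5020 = 27153180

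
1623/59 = 27+30/59 = 27.51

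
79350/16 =39675/8= 4959.38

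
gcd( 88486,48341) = 1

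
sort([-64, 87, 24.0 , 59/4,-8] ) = [ - 64, - 8, 59/4, 24.0,87 ]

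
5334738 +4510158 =9844896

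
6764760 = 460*14706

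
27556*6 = 165336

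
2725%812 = 289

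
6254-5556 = 698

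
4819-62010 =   -  57191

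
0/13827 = 0 = 0.00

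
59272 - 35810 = 23462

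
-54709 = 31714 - 86423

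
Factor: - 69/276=  -  2^( -2) = - 1/4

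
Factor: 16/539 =2^4*7^( - 2)*11^( - 1) 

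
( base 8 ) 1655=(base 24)1f5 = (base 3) 1021212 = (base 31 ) UB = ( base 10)941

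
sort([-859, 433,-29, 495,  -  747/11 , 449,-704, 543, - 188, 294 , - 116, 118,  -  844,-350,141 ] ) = [ - 859, - 844,-704,-350,-188,-116, - 747/11 , - 29 , 118,  141, 294, 433, 449, 495 , 543]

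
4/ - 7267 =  - 1+ 7263/7267 = - 0.00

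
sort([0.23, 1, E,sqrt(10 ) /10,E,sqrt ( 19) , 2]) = [0.23,sqrt( 10)/10 , 1, 2,  E , E,sqrt( 19) ]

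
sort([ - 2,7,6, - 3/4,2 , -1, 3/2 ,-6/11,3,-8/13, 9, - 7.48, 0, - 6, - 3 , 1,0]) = [ - 7.48, - 6, - 3, - 2, - 1, - 3/4, - 8/13, - 6/11,0,0,1,3/2, 2,3,6,7,9] 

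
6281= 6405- 124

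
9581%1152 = 365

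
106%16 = 10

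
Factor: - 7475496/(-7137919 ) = 2^3*3^1 *7^1*211^( - 1)* 33829^( -1) * 44497^1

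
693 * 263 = 182259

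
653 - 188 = 465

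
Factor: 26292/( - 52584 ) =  - 2^( - 1) =- 1/2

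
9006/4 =2251  +  1/2 = 2251.50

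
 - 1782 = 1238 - 3020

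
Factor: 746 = 2^1* 373^1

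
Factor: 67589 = 67589^1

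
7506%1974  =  1584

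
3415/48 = 3415/48 = 71.15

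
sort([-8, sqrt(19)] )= [ - 8, sqrt (19)]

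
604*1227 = 741108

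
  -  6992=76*( - 92)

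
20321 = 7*2903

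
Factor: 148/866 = 74/433 = 2^1*37^1*433^ ( - 1 )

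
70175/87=70175/87 = 806.61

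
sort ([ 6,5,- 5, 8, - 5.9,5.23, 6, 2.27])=[ - 5.9 , - 5, 2.27, 5,5.23, 6, 6, 8] 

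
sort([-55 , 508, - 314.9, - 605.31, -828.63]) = [ -828.63,-605.31,  -  314.9 , - 55 , 508]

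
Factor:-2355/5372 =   -  2^( - 2 )*3^1*5^1*17^(-1 )*79^(-1)*157^1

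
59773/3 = 19924 + 1/3 = 19924.33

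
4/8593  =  4/8593 = 0.00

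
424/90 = 212/45=4.71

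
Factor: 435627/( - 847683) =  - 499/971 = - 499^1 * 971^( - 1 ) 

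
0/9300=0 = 0.00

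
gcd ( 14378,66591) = 7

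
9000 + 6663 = 15663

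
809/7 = 115+4/7 = 115.57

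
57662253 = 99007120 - 41344867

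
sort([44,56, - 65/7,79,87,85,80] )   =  [ - 65/7,  44, 56,79,80, 85 , 87]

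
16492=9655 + 6837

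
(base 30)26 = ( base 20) 36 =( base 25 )2g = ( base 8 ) 102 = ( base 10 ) 66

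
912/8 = 114 = 114.00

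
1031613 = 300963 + 730650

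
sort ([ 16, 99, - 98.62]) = [ - 98.62, 16, 99 ] 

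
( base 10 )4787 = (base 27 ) 6f8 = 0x12B3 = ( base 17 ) g9a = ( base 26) 723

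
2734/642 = 4 + 83/321 = 4.26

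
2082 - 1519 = 563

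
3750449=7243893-3493444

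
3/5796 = 1/1932 = 0.00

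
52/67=52/67 = 0.78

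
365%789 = 365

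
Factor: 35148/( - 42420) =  - 5^(-1 )*7^( - 1 )*29^1 = -29/35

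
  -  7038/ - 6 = 1173/1 = 1173.00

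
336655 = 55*6121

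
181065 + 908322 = 1089387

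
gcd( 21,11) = 1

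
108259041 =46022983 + 62236058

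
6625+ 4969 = 11594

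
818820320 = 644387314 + 174433006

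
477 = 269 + 208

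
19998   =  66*303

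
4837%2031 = 775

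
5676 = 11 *516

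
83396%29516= 24364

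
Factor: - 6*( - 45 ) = 2^1*3^3*5^1 = 270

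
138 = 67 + 71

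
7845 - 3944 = 3901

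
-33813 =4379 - 38192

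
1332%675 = 657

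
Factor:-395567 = - 37^1*10691^1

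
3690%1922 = 1768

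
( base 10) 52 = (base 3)1221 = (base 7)103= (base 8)64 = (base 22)28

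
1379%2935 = 1379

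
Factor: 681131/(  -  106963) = -11^1*19^1 * 3259^1*106963^( - 1)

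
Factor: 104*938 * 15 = 1463280 = 2^4 * 3^1 * 5^1*7^1*13^1*67^1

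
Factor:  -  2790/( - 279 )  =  10 = 2^1*5^1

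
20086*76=1526536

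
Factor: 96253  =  101^1*953^1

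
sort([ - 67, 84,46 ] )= [-67,46, 84 ] 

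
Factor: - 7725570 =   -  2^1 * 3^1*5^1*257519^1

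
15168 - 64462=-49294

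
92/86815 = 92/86815= 0.00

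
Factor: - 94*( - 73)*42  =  2^2*3^1*7^1*47^1*73^1 = 288204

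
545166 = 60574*9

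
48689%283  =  13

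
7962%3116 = 1730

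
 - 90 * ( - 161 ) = 14490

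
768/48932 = 192/12233 = 0.02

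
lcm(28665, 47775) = 143325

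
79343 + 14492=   93835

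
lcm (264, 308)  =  1848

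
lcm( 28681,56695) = 2437885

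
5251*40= 210040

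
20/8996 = 5/2249 = 0.00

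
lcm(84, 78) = 1092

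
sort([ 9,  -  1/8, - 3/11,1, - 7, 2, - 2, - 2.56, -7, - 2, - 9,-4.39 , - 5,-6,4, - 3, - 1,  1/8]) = [ - 9,-7,-7, - 6, - 5,-4.39,-3, - 2.56, - 2,-2, - 1, - 3/11,-1/8, 1/8,  1, 2,4,9]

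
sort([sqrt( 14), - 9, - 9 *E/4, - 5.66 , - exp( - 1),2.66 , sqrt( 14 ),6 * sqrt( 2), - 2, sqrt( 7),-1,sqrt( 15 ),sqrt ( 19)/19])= [- 9, - 9*E/4, - 5.66, - 2, - 1, - exp( -1 ),sqrt( 19 ) /19,sqrt( 7),2.66, sqrt (14 ),  sqrt(14 ), sqrt ( 15) , 6 *sqrt(2 )]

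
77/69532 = 77/69532 = 0.00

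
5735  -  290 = 5445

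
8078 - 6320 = 1758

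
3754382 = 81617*46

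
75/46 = 75/46 = 1.63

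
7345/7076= 7345/7076=1.04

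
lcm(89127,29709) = 89127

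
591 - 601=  - 10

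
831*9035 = 7508085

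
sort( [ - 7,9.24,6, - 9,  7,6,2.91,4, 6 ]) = [ - 9, - 7, 2.91,4,6 , 6,6,7,9.24]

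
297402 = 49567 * 6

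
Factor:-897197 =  - 7^1*67^1*1913^1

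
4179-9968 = -5789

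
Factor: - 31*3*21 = -1953 = - 3^2*7^1 * 31^1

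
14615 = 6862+7753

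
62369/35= 62369/35 = 1781.97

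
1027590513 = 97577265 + 930013248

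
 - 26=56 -82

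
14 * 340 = 4760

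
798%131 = 12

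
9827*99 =972873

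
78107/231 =78107/231 = 338.13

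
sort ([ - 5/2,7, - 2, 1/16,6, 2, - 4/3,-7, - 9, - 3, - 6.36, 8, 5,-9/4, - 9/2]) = [ - 9, - 7, - 6.36 , - 9/2, - 3,- 5/2, - 9/4, - 2, - 4/3, 1/16,2, 5, 6,7, 8 ] 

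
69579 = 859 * 81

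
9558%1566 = 162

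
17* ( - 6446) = -109582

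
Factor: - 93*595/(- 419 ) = 3^1 * 5^1*7^1*17^1*31^1 * 419^(  -  1 ) = 55335/419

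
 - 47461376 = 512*( -92698 )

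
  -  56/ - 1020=14/255 = 0.05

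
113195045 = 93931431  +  19263614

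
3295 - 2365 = 930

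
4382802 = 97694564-93311762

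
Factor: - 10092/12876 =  - 29/37 = -29^1 * 37^( - 1)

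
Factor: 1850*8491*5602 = 2^2*5^2*7^1*37^1*1213^1*2801^1 = 87998176700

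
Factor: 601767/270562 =2^( - 1) * 3^2*66863^1 * 135281^ ( - 1)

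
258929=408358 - 149429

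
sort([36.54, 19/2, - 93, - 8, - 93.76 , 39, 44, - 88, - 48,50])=[  -  93.76, - 93 , - 88,  -  48, - 8, 19/2,  36.54,39,44, 50 ]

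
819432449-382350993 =437081456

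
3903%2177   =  1726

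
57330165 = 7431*7715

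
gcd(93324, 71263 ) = 1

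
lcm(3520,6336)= 31680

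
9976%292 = 48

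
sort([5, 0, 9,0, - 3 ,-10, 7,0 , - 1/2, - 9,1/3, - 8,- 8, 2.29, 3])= [ - 10, - 9,-8, - 8, - 3,-1/2 , 0 , 0,0 , 1/3,2.29 , 3, 5,7,9]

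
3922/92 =42 + 29/46 =42.63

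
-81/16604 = - 1 + 16523/16604  =  -  0.00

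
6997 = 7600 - 603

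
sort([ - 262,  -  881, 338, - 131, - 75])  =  [-881, - 262, - 131,- 75, 338]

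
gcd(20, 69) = 1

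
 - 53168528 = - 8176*6503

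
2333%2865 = 2333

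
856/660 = 214/165  =  1.30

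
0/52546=0 = 0.00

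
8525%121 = 55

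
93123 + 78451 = 171574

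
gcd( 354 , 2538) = 6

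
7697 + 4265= 11962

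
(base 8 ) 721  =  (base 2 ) 111010001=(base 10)465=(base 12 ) 329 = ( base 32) EH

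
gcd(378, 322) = 14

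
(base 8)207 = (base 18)79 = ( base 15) 90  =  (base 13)a5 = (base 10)135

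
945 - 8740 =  - 7795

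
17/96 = 17/96= 0.18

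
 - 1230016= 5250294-6480310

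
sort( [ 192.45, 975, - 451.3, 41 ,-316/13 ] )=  [  -  451.3, - 316/13, 41, 192.45, 975] 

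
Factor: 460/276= 3^(- 1 )*5^1 = 5/3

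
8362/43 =194 + 20/43 = 194.47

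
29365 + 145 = 29510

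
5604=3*1868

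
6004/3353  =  6004/3353 = 1.79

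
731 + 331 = 1062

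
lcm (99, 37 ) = 3663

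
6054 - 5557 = 497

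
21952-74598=  -  52646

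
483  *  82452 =39824316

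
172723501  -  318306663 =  - 145583162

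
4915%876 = 535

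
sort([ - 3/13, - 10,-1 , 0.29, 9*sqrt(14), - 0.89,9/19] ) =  [ - 10 ,-1, - 0.89 , - 3/13 , 0.29, 9/19, 9*sqrt( 14) ]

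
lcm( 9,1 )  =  9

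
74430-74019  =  411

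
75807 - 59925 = 15882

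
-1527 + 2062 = 535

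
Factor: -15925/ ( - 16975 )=7^1*13^1*97^(  -  1 ) = 91/97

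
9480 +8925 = 18405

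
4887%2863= 2024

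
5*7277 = 36385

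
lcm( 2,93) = 186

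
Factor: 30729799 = 191^1 *349^1* 461^1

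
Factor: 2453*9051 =22202103= 3^1*7^1*11^1 *223^1 * 431^1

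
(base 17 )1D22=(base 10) 8706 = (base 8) 21002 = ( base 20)11f6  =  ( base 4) 2020002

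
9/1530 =1/170=0.01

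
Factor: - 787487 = - 41^1*19207^1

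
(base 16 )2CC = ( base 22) 1AC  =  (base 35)KG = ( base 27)qe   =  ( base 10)716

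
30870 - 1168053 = -1137183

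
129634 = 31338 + 98296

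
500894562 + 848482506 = 1349377068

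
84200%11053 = 6829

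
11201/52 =11201/52   =  215.40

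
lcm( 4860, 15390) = 92340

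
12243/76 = 161+7/76 = 161.09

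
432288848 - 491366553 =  - 59077705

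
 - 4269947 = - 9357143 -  - 5087196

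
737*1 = 737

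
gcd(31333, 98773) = 1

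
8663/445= 19 + 208/445= 19.47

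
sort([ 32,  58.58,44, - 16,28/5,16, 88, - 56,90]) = [-56, - 16,28/5,16,32 , 44, 58.58,88,90] 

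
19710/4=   4927 + 1/2 = 4927.50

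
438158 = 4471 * 98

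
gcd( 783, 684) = 9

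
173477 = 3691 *47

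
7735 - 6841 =894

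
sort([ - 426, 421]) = [ - 426, 421 ]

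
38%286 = 38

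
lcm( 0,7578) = 0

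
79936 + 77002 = 156938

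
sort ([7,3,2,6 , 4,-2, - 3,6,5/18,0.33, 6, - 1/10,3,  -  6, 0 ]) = [ - 6, - 3, - 2,-1/10,0,5/18, 0.33, 2,  3,3, 4, 6 , 6,6,7 ] 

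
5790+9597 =15387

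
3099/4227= 1033/1409 = 0.73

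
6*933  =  5598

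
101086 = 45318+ 55768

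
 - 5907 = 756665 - 762572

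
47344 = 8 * 5918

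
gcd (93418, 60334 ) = 2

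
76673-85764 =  - 9091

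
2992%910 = 262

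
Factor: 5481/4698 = 7/6 = 2^( - 1)*3^( - 1)*7^1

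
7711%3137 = 1437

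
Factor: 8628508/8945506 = 2^1*7^3*19^1*331^1 * 4472753^( -1)= 4314254/4472753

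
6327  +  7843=14170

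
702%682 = 20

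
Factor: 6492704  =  2^5*137^1*1481^1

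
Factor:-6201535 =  - 5^1* 1240307^1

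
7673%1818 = 401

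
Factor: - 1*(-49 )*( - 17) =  - 7^2*17^1=- 833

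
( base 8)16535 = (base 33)6TQ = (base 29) 8r6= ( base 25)c0h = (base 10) 7517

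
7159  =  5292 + 1867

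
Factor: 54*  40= 2160=2^4*3^3*5^1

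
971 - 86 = 885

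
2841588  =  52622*54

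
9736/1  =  9736 = 9736.00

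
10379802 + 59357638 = 69737440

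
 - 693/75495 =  - 33/3595 = -0.01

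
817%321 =175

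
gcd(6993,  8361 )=9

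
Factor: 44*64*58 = 2^9*11^1*29^1 = 163328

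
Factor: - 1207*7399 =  - 8930593 = - 7^2*17^1*71^1*151^1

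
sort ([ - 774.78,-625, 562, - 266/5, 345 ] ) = [ - 774.78,  -  625, - 266/5,345,562] 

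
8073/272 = 29+185/272 = 29.68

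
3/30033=1/10011 =0.00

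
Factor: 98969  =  13^1*23^1*331^1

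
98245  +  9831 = 108076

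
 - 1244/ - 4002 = 622/2001 = 0.31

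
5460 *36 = 196560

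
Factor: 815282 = 2^1*13^1*31357^1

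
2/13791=2/13791 = 0.00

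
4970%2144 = 682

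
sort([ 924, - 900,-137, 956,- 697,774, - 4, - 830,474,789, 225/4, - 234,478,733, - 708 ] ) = [ -900,-830, - 708, - 697, - 234,-137, - 4,225/4,474,478,733, 774, 789,924,956] 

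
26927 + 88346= 115273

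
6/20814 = 1/3469 = 0.00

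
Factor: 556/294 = 2^1 *3^( - 1 )*7^( - 2)*139^1 = 278/147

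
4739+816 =5555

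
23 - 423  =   - 400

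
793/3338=793/3338 =0.24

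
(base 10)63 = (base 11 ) 58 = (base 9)70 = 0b111111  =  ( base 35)1S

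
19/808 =19/808 = 0.02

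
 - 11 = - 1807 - -1796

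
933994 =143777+790217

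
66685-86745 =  - 20060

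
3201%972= 285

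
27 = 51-24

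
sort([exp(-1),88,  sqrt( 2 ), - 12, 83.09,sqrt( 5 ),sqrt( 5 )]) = [ -12,exp(-1), sqrt( 2), sqrt( 5 ),sqrt(5 ),83.09,88]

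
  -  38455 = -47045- - 8590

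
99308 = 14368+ 84940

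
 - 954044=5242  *( - 182 )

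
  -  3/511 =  - 3/511 = -0.01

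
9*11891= 107019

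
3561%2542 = 1019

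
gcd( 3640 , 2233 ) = 7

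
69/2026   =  69/2026 = 0.03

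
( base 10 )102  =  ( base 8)146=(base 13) 7B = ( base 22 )4E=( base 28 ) 3i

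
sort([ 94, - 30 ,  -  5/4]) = [-30, - 5/4,  94]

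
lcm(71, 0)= 0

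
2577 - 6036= - 3459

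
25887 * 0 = 0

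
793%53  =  51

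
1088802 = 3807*286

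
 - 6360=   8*( - 795)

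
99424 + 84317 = 183741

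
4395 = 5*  879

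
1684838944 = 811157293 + 873681651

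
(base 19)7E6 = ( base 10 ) 2799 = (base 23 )56G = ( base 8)5357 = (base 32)2NF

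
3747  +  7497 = 11244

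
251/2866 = 251/2866 = 0.09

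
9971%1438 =1343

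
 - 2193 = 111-2304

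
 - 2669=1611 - 4280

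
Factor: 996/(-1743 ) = -2^2* 7^( - 1 ) = -  4/7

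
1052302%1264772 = 1052302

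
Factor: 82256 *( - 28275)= - 2325788400 = - 2^4 * 3^1 *5^2*13^1*29^1 * 53^1*97^1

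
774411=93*8327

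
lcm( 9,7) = 63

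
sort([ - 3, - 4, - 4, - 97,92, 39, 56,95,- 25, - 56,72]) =[ - 97, - 56, - 25, - 4, - 4 ,  -  3, 39,56,72, 92,95] 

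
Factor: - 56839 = - 113^1*503^1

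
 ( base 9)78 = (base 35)21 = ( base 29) 2d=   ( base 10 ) 71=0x47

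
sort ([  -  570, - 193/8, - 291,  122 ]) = [ - 570, - 291, - 193/8,122]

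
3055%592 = 95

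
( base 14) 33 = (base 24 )1l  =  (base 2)101101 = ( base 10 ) 45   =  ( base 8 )55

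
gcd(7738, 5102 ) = 2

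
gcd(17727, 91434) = 933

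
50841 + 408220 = 459061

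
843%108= 87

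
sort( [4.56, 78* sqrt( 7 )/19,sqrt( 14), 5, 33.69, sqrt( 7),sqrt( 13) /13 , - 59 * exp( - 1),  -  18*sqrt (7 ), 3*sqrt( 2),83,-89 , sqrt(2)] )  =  [ - 89,-18*sqrt (7),-59*exp( - 1), sqrt( 13) /13, sqrt( 2), sqrt( 7), sqrt( 14 ) , 3* sqrt( 2), 4.56,5, 78*sqrt(7 ) /19,33.69, 83]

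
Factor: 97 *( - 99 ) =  - 9603 = - 3^2*11^1*97^1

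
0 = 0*3643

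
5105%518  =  443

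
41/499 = 41/499=0.08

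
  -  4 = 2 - 6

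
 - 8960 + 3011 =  - 5949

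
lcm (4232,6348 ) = 12696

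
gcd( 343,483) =7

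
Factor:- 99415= - 5^1 * 59^1*337^1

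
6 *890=5340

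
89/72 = 1 + 17/72 = 1.24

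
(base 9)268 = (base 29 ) 7L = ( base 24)98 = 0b11100000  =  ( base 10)224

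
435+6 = 441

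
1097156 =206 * 5326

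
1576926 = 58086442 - 56509516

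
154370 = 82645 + 71725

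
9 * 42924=386316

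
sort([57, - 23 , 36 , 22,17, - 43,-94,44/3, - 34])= [-94, - 43, - 34,- 23, 44/3, 17, 22,  36,57] 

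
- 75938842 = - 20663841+-55275001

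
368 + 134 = 502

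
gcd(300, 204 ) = 12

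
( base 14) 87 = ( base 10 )119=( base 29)43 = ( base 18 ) 6B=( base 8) 167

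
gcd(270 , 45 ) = 45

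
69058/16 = 4316  +  1/8 = 4316.12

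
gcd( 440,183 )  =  1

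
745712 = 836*892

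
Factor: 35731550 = 2^1*5^2*557^1*1283^1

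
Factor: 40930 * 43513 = 2^1*5^1*53^1*821^1 *4093^1 = 1780987090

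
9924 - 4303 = 5621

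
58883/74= 795 + 53/74 = 795.72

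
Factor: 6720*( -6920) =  - 2^9*3^1*5^2 * 7^1*173^1 = - 46502400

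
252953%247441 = 5512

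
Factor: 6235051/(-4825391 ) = -1609^( - 1)*2999^( - 1 )*6235051^1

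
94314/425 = 94314/425 = 221.92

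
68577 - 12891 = 55686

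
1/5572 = 1/5572  =  0.00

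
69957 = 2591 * 27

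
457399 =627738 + -170339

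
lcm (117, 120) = 4680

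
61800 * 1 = 61800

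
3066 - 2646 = 420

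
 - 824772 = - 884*933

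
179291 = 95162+84129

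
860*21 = 18060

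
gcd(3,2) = 1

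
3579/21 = 1193/7=170.43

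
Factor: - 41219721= - 3^2*19^1*241051^1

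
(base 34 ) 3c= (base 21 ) 59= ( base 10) 114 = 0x72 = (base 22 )54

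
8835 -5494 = 3341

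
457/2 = 228 + 1/2  =  228.50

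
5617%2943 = 2674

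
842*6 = 5052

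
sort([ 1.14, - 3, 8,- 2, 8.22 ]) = [  -  3, - 2, 1.14, 8, 8.22 ]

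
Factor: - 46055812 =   -  2^2* 11^1*181^1*5783^1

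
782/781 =1 + 1/781 = 1.00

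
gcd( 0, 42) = 42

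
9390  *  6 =56340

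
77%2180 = 77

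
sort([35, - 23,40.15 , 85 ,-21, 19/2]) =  [-23, - 21 , 19/2, 35 , 40.15,  85] 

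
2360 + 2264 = 4624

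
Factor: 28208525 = 5^2*17^1*66373^1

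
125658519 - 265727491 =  - 140068972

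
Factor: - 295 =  - 5^1*59^1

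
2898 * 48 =139104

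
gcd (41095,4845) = 5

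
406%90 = 46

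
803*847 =680141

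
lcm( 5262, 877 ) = 5262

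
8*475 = 3800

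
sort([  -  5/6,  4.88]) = [ - 5/6, 4.88]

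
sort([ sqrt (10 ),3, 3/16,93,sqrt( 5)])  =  [ 3/16, sqrt( 5 ), 3,sqrt (10 ),93 ]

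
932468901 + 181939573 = 1114408474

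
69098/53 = 1303  +  39/53 = 1303.74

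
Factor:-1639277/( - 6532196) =2^(  -  2 )*11^ ( - 1 )*31^(  -  1) * 503^1*3259^1  *  4789^ ( - 1 )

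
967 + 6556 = 7523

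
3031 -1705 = 1326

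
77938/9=8659+ 7/9=8659.78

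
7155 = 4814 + 2341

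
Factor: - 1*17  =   -17 =- 17^1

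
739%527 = 212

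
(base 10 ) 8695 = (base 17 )1d18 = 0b10000111110111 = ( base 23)ga1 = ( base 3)102221001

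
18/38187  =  2/4243=0.00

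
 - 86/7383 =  - 86/7383= -0.01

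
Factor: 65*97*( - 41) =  - 5^1*13^1*41^1 * 97^1 = - 258505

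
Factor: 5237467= 5237467^1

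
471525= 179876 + 291649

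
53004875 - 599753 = 52405122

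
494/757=494/757 = 0.65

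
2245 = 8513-6268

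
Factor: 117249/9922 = 2^( - 1)*3^1*17^1*19^1*41^(  -  1) = 969/82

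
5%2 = 1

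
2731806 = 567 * 4818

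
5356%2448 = 460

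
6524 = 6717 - 193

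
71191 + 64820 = 136011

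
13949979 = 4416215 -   -  9533764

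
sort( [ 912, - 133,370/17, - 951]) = [-951, - 133,370/17,  912]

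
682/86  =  7 + 40/43= 7.93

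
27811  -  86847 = -59036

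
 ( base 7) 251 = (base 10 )134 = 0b10000110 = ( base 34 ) 3W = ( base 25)59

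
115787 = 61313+54474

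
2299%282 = 43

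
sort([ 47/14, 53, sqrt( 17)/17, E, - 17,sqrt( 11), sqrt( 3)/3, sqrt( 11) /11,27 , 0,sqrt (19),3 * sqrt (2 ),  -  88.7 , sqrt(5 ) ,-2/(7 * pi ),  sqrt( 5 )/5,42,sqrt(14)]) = [ - 88.7, - 17,-2/( 7*pi ) , 0,sqrt( 17)/17,sqrt(11 )/11,sqrt(5 ) /5,sqrt(3)/3,  sqrt( 5 ),E,sqrt( 11),47/14, sqrt( 14 ),3 * sqrt( 2 ),sqrt( 19),27, 42,53] 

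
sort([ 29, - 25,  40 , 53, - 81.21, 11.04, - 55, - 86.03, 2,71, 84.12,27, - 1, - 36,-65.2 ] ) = [ - 86.03, - 81.21, - 65.2,-55, - 36, - 25,-1, 2, 11.04,27, 29, 40,53, 71, 84.12]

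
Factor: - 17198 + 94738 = 2^2*5^1*3877^1 = 77540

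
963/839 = 963/839 =1.15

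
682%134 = 12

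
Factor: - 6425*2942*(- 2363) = 2^1* 5^2*17^1*139^1 * 257^1* 1471^1=44666253050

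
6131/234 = 26 + 47/234 = 26.20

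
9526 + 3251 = 12777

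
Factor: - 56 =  - 2^3*7^1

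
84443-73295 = 11148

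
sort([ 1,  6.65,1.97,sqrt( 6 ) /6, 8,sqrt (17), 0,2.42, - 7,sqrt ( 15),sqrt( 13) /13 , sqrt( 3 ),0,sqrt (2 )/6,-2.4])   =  [ - 7 , - 2.4, 0,0,  sqrt( 2 ) /6 , sqrt( 13 )/13, sqrt( 6)/6,1, sqrt( 3),1.97,2.42,sqrt( 15 ), sqrt( 17 ),6.65,8] 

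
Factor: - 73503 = -3^2 * 8167^1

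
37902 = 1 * 37902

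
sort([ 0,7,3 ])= [ 0, 3, 7] 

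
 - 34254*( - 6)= 205524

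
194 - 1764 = -1570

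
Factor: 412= 2^2*  103^1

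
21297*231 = 4919607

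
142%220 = 142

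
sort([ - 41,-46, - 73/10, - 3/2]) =[ - 46, - 41, - 73/10, - 3/2]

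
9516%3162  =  30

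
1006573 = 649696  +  356877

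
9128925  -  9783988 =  - 655063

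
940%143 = 82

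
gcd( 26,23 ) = 1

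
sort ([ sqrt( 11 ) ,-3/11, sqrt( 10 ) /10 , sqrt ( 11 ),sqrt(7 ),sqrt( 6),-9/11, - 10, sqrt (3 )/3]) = [ - 10, - 9/11, - 3/11, sqrt( 10)/10,  sqrt( 3 ) /3, sqrt( 6), sqrt ( 7 ) , sqrt(11),sqrt(11 )]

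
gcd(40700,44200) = 100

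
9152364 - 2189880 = 6962484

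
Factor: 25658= 2^1*12829^1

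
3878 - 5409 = -1531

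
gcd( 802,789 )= 1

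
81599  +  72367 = 153966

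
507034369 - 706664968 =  -199630599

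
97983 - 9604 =88379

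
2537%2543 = 2537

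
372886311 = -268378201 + 641264512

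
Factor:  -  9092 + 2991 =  - 6101 = - 6101^1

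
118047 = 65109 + 52938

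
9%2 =1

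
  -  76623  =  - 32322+  -  44301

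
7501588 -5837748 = 1663840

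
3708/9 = 412 = 412.00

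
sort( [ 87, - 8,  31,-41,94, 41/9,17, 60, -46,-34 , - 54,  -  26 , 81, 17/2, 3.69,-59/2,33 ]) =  [ - 54, - 46,-41,-34,-59/2, - 26,-8,3.69,41/9,17/2,17,31,33,60,81,87, 94] 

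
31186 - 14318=16868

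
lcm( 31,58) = 1798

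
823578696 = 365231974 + 458346722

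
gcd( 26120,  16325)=3265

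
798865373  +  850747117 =1649612490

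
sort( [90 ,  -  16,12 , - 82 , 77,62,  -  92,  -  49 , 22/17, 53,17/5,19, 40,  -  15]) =[ - 92, - 82, - 49,-16,-15,  22/17 , 17/5, 12 , 19  ,  40,53, 62, 77,90 ]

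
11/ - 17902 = -11/17902=- 0.00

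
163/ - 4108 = -163/4108 = - 0.04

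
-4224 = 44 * (-96)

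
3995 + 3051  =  7046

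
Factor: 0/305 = 0  =  0^1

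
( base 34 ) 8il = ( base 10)9881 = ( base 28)CGP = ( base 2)10011010011001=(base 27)deq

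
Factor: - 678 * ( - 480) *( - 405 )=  - 131803200 = - 2^6*3^6*5^2 *113^1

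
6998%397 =249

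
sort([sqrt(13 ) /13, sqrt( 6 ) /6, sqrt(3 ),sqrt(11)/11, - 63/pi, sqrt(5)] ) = [ - 63/pi, sqrt(13 )/13,sqrt(11) /11,sqrt(6)/6, sqrt(3 ) , sqrt( 5 )] 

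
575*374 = 215050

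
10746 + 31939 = 42685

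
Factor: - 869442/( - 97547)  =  2^1 * 3^1  *7^1*127^1*163^1*97547^( - 1)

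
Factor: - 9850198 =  - 2^1 * 29^1*169831^1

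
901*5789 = 5215889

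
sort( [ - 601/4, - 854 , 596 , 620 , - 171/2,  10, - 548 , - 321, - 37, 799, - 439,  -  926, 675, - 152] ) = [ - 926, - 854, - 548, - 439, - 321, - 152, - 601/4, - 171/2, - 37, 10,596 , 620, 675, 799]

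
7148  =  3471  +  3677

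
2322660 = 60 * 38711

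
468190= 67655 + 400535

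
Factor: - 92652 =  - 2^2*3^1*7^1 * 1103^1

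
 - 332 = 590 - 922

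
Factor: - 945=-3^3*5^1*7^1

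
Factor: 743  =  743^1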